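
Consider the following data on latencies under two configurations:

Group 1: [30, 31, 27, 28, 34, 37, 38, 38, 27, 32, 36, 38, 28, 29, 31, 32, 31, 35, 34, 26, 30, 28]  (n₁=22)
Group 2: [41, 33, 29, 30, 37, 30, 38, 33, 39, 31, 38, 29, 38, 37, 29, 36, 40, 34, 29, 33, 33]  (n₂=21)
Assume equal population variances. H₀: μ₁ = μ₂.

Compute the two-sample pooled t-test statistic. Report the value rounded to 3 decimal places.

test statistic = -1.923

x̄₁=31.818, s₁=3.899, n₁=22
x̄₂=34.143, s₂=4.028, n₂=21
s_p² = [21·3.899² + 20·4.028²]/41 = 15.7035
SE = √(s_p²·(1/22+1/21)) = 1.2090
t = (31.818−34.143)/1.2090 = -1.9229
df = 41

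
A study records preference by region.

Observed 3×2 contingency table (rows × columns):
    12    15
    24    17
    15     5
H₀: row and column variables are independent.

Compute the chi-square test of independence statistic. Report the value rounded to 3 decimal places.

test statistic = 4.413

Row totals [27, 41, 20], col totals [51, 37], n=88
χ² = (12−15.65)²/15.65 + (15−11.35)²/11.35 + (24−23.76)²/23.76 + (17−17.24)²/17.24 + (15−11.59)²/11.59 + (5−8.41)²/8.41 = 4.4129
df = 2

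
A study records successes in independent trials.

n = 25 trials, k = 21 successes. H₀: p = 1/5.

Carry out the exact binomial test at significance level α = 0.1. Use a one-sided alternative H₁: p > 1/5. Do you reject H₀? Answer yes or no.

reject H₀: yes

Exact binomial: n=25, k=21, p₀=1/5=0.2000
P(X≥21) from Σ C(n,i)·p₀^i·(1−p₀)^(n−i)
p-value (one-sided, H₁ greater) = 0.00000
At α=0.1: p < α → reject H₀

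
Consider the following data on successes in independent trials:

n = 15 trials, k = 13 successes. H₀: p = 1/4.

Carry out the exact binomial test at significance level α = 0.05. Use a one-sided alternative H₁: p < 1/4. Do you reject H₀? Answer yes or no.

reject H₀: no

Exact binomial: n=15, k=13, p₀=1/4=0.2500
P(X≤13) from Σ C(n,i)·p₀^i·(1−p₀)^(n−i)
p-value (one-sided, H₁ less) = 1.00000
At α=0.05: p ≥ α → fail to reject H₀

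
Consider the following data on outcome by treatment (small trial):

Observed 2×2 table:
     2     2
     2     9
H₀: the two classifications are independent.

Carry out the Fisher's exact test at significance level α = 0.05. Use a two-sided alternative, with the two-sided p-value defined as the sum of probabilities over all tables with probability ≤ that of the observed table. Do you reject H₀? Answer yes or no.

Margins: r₁=4, r₂=11, c₁=4, c₂=11, n=15
p_obs = C(4,2)·C(11,2)/C(15,4); sum pmf over tables with pmf ≤ p_obs
p-value (two-sided) = 0.51648
At α=0.05: p ≥ α → fail to reject H₀

reject H₀: no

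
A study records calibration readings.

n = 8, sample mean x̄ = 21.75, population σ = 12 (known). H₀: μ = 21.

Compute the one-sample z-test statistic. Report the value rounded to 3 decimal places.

SE = σ/√n = 12/√8 = 4.2426
z = (x̄−μ₀)/SE = (21.75−21)/4.2426 = 0.1768

test statistic = 0.177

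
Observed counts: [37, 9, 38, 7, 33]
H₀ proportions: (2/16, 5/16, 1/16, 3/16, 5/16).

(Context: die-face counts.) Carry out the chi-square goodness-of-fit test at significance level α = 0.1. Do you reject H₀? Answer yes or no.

n = 124; E_i = n·p_i = [15.50, 38.75, 7.75, 23.25, 38.75]
χ² = (37−15.50)²/15.50 + (9−38.75)²/38.75 + (38−7.75)²/7.75 + (7−23.25)²/23.25 + (33−38.75)²/38.75 = 182.9462
df = 4
p-value (upper-tail) = 0.00000
At α=0.1: p < α → reject H₀

reject H₀: yes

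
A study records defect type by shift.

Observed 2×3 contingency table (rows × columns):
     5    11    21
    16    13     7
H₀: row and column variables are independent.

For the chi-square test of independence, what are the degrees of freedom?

degrees of freedom = 2

df = (r−1)(c−1) = (2−1)·(3−1) = 2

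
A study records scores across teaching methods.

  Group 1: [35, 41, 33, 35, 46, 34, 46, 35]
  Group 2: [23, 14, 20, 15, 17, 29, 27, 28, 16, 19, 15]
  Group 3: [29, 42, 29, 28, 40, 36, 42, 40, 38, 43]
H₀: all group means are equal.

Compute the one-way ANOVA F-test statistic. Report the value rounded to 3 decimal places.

test statistic = 31.149

Group means [38.12, 20.27, 36.70], grand mean 30.862
SSB = Σnᵢ(x̄ᵢ−x̄)² = 1996.291; SSW = ΣΣ(x−x̄ᵢ)² = 833.157
MSB = 1996.291/2 = 998.1457; MSW = 833.157/26 = 32.0445
F = MSB/MSW = 31.1487
df = (2, 26)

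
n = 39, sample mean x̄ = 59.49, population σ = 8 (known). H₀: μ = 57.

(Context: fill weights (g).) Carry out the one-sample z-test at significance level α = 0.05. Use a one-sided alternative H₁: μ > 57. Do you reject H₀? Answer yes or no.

reject H₀: yes

SE = σ/√n = 8/√39 = 1.2810
z = (x̄−μ₀)/SE = (59.49−57)/1.2810 = 1.9438
p-value (one-sided, H₁ greater) = 0.02596
At α=0.05: p < α → reject H₀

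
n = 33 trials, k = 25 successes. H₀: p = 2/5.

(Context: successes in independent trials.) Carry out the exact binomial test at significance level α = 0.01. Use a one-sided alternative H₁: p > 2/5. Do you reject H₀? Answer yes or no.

reject H₀: yes

Exact binomial: n=33, k=25, p₀=2/5=0.4000
P(X≥25) from Σ C(n,i)·p₀^i·(1−p₀)^(n−i)
p-value (one-sided, H₁ greater) = 0.00003
At α=0.01: p < α → reject H₀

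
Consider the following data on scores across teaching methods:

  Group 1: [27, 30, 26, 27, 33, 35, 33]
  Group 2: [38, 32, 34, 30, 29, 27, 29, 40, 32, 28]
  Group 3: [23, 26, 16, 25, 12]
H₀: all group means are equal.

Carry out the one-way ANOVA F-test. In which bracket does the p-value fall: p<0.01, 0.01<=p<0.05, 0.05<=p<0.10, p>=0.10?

p-value bracket: p<0.01

Group means [30.14, 31.90, 20.40], grand mean 28.727
SSB = Σnᵢ(x̄ᵢ−x̄)² = 461.406; SSW = ΣΣ(x−x̄ᵢ)² = 392.957
MSB = 461.406/2 = 230.7032; MSW = 392.957/19 = 20.6820
F = MSB/MSW = 11.1548
df = (2, 19)
p-value (upper-tail) = 0.00062
→ bracket: p<0.01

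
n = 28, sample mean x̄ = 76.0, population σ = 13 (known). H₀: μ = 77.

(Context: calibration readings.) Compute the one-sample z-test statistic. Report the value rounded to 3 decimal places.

test statistic = -0.407

SE = σ/√n = 13/√28 = 2.4568
z = (x̄−μ₀)/SE = (76.0−77)/2.4568 = -0.4070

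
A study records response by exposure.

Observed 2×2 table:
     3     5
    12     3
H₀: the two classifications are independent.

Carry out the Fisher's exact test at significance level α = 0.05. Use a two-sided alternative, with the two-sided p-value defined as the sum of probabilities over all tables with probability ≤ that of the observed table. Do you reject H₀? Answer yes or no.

Margins: r₁=8, r₂=15, c₁=15, c₂=8, n=23
p_obs = C(8,3)·C(15,12)/C(23,15); sum pmf over tables with pmf ≤ p_obs
p-value (two-sided) = 0.07133
At α=0.05: p ≥ α → fail to reject H₀

reject H₀: no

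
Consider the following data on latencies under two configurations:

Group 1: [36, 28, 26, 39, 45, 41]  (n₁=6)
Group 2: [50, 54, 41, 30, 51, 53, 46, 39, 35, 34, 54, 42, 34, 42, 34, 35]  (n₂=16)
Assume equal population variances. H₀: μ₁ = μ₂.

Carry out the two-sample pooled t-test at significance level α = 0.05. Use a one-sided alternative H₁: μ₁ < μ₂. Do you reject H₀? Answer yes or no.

reject H₀: no

x̄₁=35.833, s₁=7.468, n₁=6
x̄₂=42.125, s₂=8.221, n₂=16
s_p² = [5·7.468² + 15·8.221²]/20 = 64.6292
SE = √(s_p²·(1/6+1/16)) = 3.8485
t = (35.833−42.125)/3.8485 = -1.6348
df = 20
p-value (one-sided, H₁ less) = 0.05886
At α=0.05: p ≥ α → fail to reject H₀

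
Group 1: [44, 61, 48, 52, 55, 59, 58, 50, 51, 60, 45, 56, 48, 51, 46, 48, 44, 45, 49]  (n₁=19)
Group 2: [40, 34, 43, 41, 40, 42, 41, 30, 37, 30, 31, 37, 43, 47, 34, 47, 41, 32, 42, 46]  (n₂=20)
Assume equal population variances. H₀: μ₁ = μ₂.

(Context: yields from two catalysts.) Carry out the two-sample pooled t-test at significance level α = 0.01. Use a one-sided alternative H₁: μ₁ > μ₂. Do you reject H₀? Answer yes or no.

reject H₀: yes

x̄₁=51.053, s₁=5.592, n₁=19
x̄₂=38.900, s₂=5.495, n₂=20
s_p² = [18·5.592² + 19·5.495²]/37 = 30.7229
SE = √(s_p²·(1/19+1/20)) = 1.7757
t = (51.053−38.900)/1.7757 = 6.8438
df = 37
p-value (one-sided, H₁ greater) = 0.00000
At α=0.01: p < α → reject H₀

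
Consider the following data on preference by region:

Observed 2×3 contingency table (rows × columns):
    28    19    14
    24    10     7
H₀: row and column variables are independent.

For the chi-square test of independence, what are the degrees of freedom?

degrees of freedom = 2

df = (r−1)(c−1) = (2−1)·(3−1) = 2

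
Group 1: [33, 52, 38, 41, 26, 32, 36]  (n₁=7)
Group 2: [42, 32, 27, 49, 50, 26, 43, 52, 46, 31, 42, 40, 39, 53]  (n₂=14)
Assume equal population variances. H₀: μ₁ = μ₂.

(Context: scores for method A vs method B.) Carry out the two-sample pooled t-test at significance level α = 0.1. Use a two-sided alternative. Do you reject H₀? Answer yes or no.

x̄₁=36.857, s₁=8.214, n₁=7
x̄₂=40.857, s₂=8.977, n₂=14
s_p² = [6·8.214² + 13·8.977²]/19 = 76.4511
SE = √(s_p²·(1/7+1/14)) = 4.0475
t = (36.857−40.857)/4.0475 = -0.9883
df = 19
p-value (two-sided) = 0.33544
At α=0.1: p ≥ α → fail to reject H₀

reject H₀: no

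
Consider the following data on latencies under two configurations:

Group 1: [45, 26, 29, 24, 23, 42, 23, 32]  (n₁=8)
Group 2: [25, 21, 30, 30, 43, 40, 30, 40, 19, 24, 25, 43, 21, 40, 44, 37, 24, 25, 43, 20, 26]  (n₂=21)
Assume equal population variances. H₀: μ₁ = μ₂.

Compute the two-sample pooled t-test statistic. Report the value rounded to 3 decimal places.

test statistic = -0.123

x̄₁=30.500, s₁=8.635, n₁=8
x̄₂=30.952, s₂=8.885, n₂=21
s_p² = [7·8.635² + 20·8.885²]/27 = 77.8131
SE = √(s_p²·(1/8+1/21)) = 3.6650
t = (30.500−30.952)/3.6650 = -0.1234
df = 27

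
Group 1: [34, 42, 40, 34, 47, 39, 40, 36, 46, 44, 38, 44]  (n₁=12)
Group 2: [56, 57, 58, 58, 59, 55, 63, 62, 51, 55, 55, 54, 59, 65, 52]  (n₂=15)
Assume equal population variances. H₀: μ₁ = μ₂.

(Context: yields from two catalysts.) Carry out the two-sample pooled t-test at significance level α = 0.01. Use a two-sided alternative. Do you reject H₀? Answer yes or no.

x̄₁=40.333, s₁=4.397, n₁=12
x̄₂=57.267, s₂=3.936, n₂=15
s_p² = [11·4.397² + 14·3.936²]/25 = 17.1840
SE = √(s_p²·(1/12+1/15)) = 1.6055
t = (40.333−57.267)/1.6055 = -10.5471
df = 25
p-value (two-sided) = 0.00000
At α=0.01: p < α → reject H₀

reject H₀: yes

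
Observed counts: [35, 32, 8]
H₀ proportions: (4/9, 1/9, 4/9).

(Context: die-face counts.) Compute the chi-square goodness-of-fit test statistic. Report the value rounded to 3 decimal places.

test statistic = 86.550

n = 75; E_i = n·p_i = [33.33, 8.33, 33.33]
χ² = (35−33.33)²/33.33 + (32−8.33)²/8.33 + (8−33.33)²/33.33 = 86.5500
df = 2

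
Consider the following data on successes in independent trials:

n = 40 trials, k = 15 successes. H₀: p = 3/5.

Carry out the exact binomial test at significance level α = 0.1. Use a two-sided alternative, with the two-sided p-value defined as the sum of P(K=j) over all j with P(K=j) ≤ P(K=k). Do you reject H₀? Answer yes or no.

Exact binomial: n=40, k=15, p₀=3/5=0.6000
P(X=j) = C(n,j)·p₀^j·(1−p₀)^(n−j); p = Σ P(X=j) over j with P(X=j) ≤ P(X=15)
p-value (two-sided) = 0.00540
At α=0.1: p < α → reject H₀

reject H₀: yes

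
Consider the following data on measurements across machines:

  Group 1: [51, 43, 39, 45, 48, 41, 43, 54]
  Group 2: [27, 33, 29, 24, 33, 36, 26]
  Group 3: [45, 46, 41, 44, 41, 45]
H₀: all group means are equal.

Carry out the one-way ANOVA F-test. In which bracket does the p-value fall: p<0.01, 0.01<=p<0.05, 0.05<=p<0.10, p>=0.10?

Group means [45.50, 29.71, 43.67], grand mean 39.714
SSB = Σnᵢ(x̄ᵢ−x̄)² = 1061.524; SSW = ΣΣ(x−x̄ᵢ)² = 322.762
MSB = 1061.524/2 = 530.7619; MSW = 322.762/18 = 17.9312
F = MSB/MSW = 29.5999
df = (2, 18)
p-value (upper-tail) = 0.00000
→ bracket: p<0.01

p-value bracket: p<0.01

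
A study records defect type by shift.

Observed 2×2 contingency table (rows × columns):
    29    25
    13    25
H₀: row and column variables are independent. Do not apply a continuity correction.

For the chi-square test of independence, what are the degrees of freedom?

df = (r−1)(c−1) = (2−1)·(2−1) = 1

degrees of freedom = 1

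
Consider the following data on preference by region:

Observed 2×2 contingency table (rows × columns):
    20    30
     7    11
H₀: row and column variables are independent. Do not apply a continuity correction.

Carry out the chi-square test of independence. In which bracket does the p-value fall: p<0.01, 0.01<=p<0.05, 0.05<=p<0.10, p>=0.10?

p-value bracket: p>=0.10

Row totals [50, 18], col totals [27, 41], n=68
χ² = (20−19.85)²/19.85 + (30−30.15)²/30.15 + (7−7.15)²/7.15 + (11−10.85)²/10.85 = 0.0068
df = 1
p-value (upper-tail) = 0.93416
→ bracket: p>=0.10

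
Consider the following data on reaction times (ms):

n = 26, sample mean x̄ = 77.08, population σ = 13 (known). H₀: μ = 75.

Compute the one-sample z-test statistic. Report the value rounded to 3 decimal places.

SE = σ/√n = 13/√26 = 2.5495
z = (x̄−μ₀)/SE = (77.08−75)/2.5495 = 0.8158

test statistic = 0.816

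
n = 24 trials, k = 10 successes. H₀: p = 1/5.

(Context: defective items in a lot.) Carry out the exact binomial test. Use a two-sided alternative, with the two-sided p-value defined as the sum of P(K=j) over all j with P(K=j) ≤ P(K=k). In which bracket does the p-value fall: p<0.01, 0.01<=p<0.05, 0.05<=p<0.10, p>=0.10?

Exact binomial: n=24, k=10, p₀=1/5=0.2000
P(X=j) = C(n,j)·p₀^j·(1−p₀)^(n−j); p = Σ P(X=j) over j with P(X=j) ≤ P(X=10)
p-value (two-sided) = 0.01734
→ bracket: 0.01<=p<0.05

p-value bracket: 0.01<=p<0.05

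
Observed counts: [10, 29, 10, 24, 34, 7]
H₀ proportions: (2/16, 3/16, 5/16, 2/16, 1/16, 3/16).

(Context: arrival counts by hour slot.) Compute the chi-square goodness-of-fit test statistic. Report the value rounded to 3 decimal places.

n = 114; E_i = n·p_i = [14.25, 21.38, 35.62, 14.25, 7.12, 21.38]
χ² = (10−14.25)²/14.25 + (29−21.38)²/21.38 + (10−35.62)²/35.62 + (24−14.25)²/14.25 + (34−7.12)²/7.12 + (7−21.38)²/21.38 = 140.1287
df = 5

test statistic = 140.129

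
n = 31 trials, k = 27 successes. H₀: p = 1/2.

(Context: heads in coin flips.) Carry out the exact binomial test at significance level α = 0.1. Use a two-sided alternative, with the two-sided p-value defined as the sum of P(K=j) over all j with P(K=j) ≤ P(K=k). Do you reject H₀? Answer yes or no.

Exact binomial: n=31, k=27, p₀=1/2=0.5000
P(X=j) = C(n,j)·p₀^j·(1−p₀)^(n−j); p = Σ P(X=j) over j with P(X=j) ≤ P(X=27)
p-value (two-sided) = 0.00003
At α=0.1: p < α → reject H₀

reject H₀: yes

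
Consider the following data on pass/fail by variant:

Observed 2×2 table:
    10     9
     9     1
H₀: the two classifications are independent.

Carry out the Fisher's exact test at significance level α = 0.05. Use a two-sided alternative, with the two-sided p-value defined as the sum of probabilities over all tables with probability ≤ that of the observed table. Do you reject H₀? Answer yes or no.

reject H₀: no

Margins: r₁=19, r₂=10, c₁=19, c₂=10, n=29
p_obs = C(19,10)·C(10,9)/C(29,19); sum pmf over tables with pmf ≤ p_obs
p-value (two-sided) = 0.09757
At α=0.05: p ≥ α → fail to reject H₀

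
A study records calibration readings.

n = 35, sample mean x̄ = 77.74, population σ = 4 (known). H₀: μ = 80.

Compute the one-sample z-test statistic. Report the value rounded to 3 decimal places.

SE = σ/√n = 4/√35 = 0.6761
z = (x̄−μ₀)/SE = (77.74−80)/0.6761 = -3.3426

test statistic = -3.343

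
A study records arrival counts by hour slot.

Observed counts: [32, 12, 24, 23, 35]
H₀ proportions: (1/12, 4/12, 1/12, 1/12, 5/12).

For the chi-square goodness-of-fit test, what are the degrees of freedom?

degrees of freedom = 4

df = k − 1 = 5 − 1 = 4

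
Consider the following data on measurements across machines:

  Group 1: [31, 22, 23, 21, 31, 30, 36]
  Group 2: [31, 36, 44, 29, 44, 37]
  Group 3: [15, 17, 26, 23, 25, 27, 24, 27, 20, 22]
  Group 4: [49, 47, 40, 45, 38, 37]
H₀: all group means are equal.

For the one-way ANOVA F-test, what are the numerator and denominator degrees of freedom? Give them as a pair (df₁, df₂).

k = 4 groups, N = 29 total
df = (k−1, N−k) = (4−1, 29−4) = (3, 25)

degrees of freedom = [3, 25]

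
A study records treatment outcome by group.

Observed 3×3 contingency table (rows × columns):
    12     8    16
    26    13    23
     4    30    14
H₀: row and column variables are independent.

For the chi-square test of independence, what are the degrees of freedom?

df = (r−1)(c−1) = (3−1)·(3−1) = 4

degrees of freedom = 4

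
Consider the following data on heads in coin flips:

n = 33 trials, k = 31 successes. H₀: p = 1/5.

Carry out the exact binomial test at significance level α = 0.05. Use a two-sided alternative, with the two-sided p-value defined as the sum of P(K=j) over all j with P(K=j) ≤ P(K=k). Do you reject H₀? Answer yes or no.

Exact binomial: n=33, k=31, p₀=1/5=0.2000
P(X=j) = C(n,j)·p₀^j·(1−p₀)^(n−j); p = Σ P(X=j) over j with P(X=j) ≤ P(X=31)
p-value (two-sided) = 0.00000
At α=0.05: p < α → reject H₀

reject H₀: yes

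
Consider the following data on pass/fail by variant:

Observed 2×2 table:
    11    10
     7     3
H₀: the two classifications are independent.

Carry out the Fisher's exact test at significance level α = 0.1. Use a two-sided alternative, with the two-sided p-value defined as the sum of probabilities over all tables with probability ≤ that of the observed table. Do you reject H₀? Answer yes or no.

reject H₀: no

Margins: r₁=21, r₂=10, c₁=18, c₂=13, n=31
p_obs = C(21,11)·C(10,7)/C(31,18); sum pmf over tables with pmf ≤ p_obs
p-value (two-sided) = 0.45211
At α=0.1: p ≥ α → fail to reject H₀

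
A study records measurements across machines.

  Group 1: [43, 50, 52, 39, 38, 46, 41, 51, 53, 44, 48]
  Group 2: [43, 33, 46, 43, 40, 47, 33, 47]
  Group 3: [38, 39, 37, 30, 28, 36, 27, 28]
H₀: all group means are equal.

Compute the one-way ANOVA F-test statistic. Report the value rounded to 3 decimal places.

test statistic = 13.723

Group means [45.91, 41.50, 32.88], grand mean 40.741
SSB = Σnᵢ(x̄ᵢ−x̄)² = 793.401; SSW = ΣΣ(x−x̄ᵢ)² = 693.784
MSB = 793.401/2 = 396.7005; MSW = 693.784/24 = 28.9077
F = MSB/MSW = 13.7230
df = (2, 24)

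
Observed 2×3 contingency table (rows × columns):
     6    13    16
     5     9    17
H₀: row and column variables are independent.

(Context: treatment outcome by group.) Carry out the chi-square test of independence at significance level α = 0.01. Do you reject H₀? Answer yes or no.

Row totals [35, 31], col totals [11, 22, 33], n=66
χ² = (6−5.83)²/5.83 + (13−11.67)²/11.67 + (16−17.50)²/17.50 + (5−5.17)²/5.17 + (9−10.33)²/10.33 + (17−15.50)²/15.50 = 0.6083
df = 2
p-value (upper-tail) = 0.73775
At α=0.01: p ≥ α → fail to reject H₀

reject H₀: no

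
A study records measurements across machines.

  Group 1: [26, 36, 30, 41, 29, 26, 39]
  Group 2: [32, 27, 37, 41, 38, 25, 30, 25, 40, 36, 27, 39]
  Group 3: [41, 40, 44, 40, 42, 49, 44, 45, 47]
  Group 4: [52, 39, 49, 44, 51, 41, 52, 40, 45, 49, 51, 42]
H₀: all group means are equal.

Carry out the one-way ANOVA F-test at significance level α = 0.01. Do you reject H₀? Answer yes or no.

Group means [32.43, 33.08, 43.56, 46.25], grand mean 39.275
SSB = Σnᵢ(x̄ᵢ−x̄)² = 1536.872; SSW = ΣΣ(x−x̄ᵢ)² = 987.103
MSB = 1536.872/3 = 512.2906; MSW = 987.103/36 = 27.4195
F = MSB/MSW = 18.6834
df = (3, 36)
p-value (upper-tail) = 0.00000
At α=0.01: p < α → reject H₀

reject H₀: yes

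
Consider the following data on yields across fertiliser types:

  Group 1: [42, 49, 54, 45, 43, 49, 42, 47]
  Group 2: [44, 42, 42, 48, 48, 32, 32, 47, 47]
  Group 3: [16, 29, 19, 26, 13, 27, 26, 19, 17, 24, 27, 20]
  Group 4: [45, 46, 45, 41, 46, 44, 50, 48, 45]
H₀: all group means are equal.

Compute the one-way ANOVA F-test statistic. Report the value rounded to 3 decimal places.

test statistic = 61.814

Group means [46.38, 42.44, 21.92, 45.56], grand mean 37.526
SSB = Σnᵢ(x̄ᵢ−x̄)² = 4348.238; SSW = ΣΣ(x−x̄ᵢ)² = 797.236
MSB = 4348.238/3 = 1449.4125; MSW = 797.236/34 = 23.4481
F = MSB/MSW = 61.8136
df = (3, 34)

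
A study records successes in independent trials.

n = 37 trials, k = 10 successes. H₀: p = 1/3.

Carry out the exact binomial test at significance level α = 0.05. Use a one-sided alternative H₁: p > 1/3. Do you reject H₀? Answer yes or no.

Exact binomial: n=37, k=10, p₀=1/3=0.3333
P(X≥10) from Σ C(n,i)·p₀^i·(1−p₀)^(n−i)
p-value (one-sided, H₁ greater) = 0.83840
At α=0.05: p ≥ α → fail to reject H₀

reject H₀: no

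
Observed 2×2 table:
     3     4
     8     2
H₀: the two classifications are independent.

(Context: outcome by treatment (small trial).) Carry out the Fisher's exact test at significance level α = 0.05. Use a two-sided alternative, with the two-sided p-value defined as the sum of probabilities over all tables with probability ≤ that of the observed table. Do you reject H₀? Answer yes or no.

reject H₀: no

Margins: r₁=7, r₂=10, c₁=11, c₂=6, n=17
p_obs = C(7,3)·C(10,8)/C(17,11); sum pmf over tables with pmf ≤ p_obs
p-value (two-sided) = 0.16176
At α=0.05: p ≥ α → fail to reject H₀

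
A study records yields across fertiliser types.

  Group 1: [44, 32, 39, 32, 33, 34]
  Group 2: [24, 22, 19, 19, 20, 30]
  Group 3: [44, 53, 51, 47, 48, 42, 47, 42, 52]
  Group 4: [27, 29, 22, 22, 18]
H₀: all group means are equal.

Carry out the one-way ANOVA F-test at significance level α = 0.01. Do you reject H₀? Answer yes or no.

reject H₀: yes

Group means [35.67, 22.33, 47.33, 23.60], grand mean 34.308
SSB = Σnᵢ(x̄ᵢ−x̄)² = 2971.672; SSW = ΣΣ(x−x̄ᵢ)² = 419.867
MSB = 2971.672/3 = 990.5573; MSW = 419.867/22 = 19.0848
F = MSB/MSW = 51.9028
df = (3, 22)
p-value (upper-tail) = 0.00000
At α=0.01: p < α → reject H₀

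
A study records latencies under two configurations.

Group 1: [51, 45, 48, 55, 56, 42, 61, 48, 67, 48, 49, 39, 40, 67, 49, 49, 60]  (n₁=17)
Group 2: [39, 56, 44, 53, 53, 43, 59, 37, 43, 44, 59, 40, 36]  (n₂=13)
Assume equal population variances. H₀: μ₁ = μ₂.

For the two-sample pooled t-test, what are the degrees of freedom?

degrees of freedom = 28

df = n₁ + n₂ − 2 = 17 + 13 − 2 = 28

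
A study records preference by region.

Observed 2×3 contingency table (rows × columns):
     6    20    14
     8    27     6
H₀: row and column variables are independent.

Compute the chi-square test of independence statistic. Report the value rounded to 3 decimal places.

test statistic = 4.517

Row totals [40, 41], col totals [14, 47, 20], n=81
χ² = (6−6.91)²/6.91 + (20−23.21)²/23.21 + (14−9.88)²/9.88 + (8−7.09)²/7.09 + (27−23.79)²/23.79 + (6−10.12)²/10.12 = 4.5166
df = 2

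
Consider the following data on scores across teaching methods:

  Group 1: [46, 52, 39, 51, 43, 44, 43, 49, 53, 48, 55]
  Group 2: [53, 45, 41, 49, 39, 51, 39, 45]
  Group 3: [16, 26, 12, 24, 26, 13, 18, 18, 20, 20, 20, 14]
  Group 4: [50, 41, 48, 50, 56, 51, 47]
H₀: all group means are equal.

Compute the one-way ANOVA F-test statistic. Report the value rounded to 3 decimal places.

Group means [47.55, 45.25, 18.92, 49.00], grand mean 38.289
SSB = Σnᵢ(x̄ᵢ−x̄)² = 6636.672; SSW = ΣΣ(x−x̄ᵢ)² = 823.144
MSB = 6636.672/3 = 2212.2240; MSW = 823.144/34 = 24.2101
F = MSB/MSW = 91.3760
df = (3, 34)

test statistic = 91.376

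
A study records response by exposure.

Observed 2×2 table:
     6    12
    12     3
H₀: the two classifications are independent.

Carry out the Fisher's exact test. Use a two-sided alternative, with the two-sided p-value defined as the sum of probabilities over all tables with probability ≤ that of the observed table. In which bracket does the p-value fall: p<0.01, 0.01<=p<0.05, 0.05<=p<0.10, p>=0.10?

Margins: r₁=18, r₂=15, c₁=18, c₂=15, n=33
p_obs = C(18,6)·C(15,12)/C(33,18); sum pmf over tables with pmf ≤ p_obs
p-value (two-sided) = 0.01346
→ bracket: 0.01<=p<0.05

p-value bracket: 0.01<=p<0.05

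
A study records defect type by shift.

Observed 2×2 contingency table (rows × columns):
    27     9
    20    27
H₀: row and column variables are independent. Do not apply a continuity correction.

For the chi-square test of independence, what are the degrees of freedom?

df = (r−1)(c−1) = (2−1)·(2−1) = 1

degrees of freedom = 1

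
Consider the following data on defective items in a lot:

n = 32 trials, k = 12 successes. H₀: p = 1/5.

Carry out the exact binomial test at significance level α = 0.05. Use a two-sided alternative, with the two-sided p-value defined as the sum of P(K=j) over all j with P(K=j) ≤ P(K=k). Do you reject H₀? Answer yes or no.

Exact binomial: n=32, k=12, p₀=1/5=0.2000
P(X=j) = C(n,j)·p₀^j·(1−p₀)^(n−j); p = Σ P(X=j) over j with P(X=j) ≤ P(X=12)
p-value (two-sided) = 0.02385
At α=0.05: p < α → reject H₀

reject H₀: yes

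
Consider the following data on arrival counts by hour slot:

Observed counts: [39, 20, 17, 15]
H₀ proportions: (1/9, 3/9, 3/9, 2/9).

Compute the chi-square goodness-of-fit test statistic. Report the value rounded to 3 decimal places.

test statistic = 93.269

n = 91; E_i = n·p_i = [10.11, 30.33, 30.33, 20.22]
χ² = (39−10.11)²/10.11 + (20−30.33)²/30.33 + (17−30.33)²/30.33 + (15−20.22)²/20.22 = 93.2692
df = 3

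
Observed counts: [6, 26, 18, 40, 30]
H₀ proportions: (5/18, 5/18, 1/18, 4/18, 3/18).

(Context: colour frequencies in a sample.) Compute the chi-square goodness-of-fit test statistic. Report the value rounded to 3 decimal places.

n = 120; E_i = n·p_i = [33.33, 33.33, 6.67, 26.67, 20.00]
χ² = (6−33.33)²/33.33 + (26−33.33)²/33.33 + (18−6.67)²/6.67 + (40−26.67)²/26.67 + (30−20.00)²/20.00 = 54.9600
df = 4

test statistic = 54.960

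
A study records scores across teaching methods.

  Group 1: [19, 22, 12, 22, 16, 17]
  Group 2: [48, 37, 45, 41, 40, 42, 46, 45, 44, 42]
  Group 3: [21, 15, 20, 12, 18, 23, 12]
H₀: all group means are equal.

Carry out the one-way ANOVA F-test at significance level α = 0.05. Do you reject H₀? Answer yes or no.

Group means [18.00, 43.00, 17.29], grand mean 28.652
SSB = Σnᵢ(x̄ᵢ−x̄)² = 3643.789; SSW = ΣΣ(x−x̄ᵢ)² = 283.429
MSB = 3643.789/2 = 1821.8944; MSW = 283.429/20 = 14.1714
F = MSB/MSW = 128.5611
df = (2, 20)
p-value (upper-tail) = 0.00000
At α=0.05: p < α → reject H₀

reject H₀: yes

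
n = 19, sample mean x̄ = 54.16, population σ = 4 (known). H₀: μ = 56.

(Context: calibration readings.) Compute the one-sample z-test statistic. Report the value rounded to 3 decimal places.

SE = σ/√n = 4/√19 = 0.9177
z = (x̄−μ₀)/SE = (54.16−56)/0.9177 = -2.0051

test statistic = -2.005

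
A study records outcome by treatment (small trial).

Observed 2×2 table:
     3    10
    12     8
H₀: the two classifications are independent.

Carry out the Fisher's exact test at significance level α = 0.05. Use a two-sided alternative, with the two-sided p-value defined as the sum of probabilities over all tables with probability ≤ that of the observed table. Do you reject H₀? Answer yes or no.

Margins: r₁=13, r₂=20, c₁=15, c₂=18, n=33
p_obs = C(13,3)·C(20,12)/C(33,15); sum pmf over tables with pmf ≤ p_obs
p-value (two-sided) = 0.07244
At α=0.05: p ≥ α → fail to reject H₀

reject H₀: no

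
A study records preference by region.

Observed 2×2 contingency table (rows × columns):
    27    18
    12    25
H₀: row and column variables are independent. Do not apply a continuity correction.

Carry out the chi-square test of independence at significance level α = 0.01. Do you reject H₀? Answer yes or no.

reject H₀: no

Row totals [45, 37], col totals [39, 43], n=82
χ² = (27−21.40)²/21.40 + (18−23.60)²/23.60 + (12−17.60)²/17.60 + (25−19.40)²/19.40 = 6.1872
df = 1
p-value (upper-tail) = 0.01287
At α=0.01: p ≥ α → fail to reject H₀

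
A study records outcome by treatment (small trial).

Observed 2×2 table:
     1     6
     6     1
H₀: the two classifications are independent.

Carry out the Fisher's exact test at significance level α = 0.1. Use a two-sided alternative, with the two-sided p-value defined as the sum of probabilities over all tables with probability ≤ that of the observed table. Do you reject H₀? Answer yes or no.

Margins: r₁=7, r₂=7, c₁=7, c₂=7, n=14
p_obs = C(7,1)·C(7,6)/C(14,7); sum pmf over tables with pmf ≤ p_obs
p-value (two-sided) = 0.02914
At α=0.1: p < α → reject H₀

reject H₀: yes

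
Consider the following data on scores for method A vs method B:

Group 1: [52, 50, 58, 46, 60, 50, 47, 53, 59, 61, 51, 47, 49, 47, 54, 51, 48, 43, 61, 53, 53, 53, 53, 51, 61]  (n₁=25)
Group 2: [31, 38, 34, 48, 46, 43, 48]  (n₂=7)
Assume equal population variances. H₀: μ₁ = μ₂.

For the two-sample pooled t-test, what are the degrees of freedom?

degrees of freedom = 30

df = n₁ + n₂ − 2 = 25 + 7 − 2 = 30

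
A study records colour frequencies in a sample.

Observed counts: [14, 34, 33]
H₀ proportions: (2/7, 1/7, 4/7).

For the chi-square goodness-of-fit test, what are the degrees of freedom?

degrees of freedom = 2

df = k − 1 = 3 − 1 = 2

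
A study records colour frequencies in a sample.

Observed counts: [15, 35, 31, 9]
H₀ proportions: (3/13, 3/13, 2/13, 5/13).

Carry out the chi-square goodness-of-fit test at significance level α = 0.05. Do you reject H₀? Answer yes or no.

reject H₀: yes

n = 90; E_i = n·p_i = [20.77, 20.77, 13.85, 34.62]
χ² = (15−20.77)²/20.77 + (35−20.77)²/20.77 + (31−13.85)²/13.85 + (9−34.62)²/34.62 = 51.5604
df = 3
p-value (upper-tail) = 0.00000
At α=0.05: p < α → reject H₀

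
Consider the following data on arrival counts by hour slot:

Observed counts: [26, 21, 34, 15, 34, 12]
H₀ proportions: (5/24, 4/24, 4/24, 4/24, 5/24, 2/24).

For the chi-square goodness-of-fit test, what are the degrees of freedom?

df = k − 1 = 6 − 1 = 5

degrees of freedom = 5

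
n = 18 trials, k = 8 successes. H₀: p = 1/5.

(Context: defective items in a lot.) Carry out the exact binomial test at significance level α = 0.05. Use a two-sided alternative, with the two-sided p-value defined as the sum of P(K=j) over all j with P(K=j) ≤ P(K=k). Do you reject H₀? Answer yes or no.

reject H₀: yes

Exact binomial: n=18, k=8, p₀=1/5=0.2000
P(X=j) = C(n,j)·p₀^j·(1−p₀)^(n−j); p = Σ P(X=j) over j with P(X=j) ≤ P(X=8)
p-value (two-sided) = 0.01628
At α=0.05: p < α → reject H₀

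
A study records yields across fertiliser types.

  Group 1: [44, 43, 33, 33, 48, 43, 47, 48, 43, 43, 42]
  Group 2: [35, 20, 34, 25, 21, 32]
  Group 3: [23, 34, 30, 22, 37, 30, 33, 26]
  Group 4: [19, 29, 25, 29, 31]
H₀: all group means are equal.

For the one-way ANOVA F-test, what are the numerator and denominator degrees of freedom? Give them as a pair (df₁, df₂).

k = 4 groups, N = 30 total
df = (k−1, N−k) = (4−1, 30−4) = (3, 26)

degrees of freedom = [3, 26]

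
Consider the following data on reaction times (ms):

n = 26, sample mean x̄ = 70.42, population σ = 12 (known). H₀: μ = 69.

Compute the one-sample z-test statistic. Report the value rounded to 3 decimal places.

SE = σ/√n = 12/√26 = 2.3534
z = (x̄−μ₀)/SE = (70.42−69)/2.3534 = 0.6034

test statistic = 0.603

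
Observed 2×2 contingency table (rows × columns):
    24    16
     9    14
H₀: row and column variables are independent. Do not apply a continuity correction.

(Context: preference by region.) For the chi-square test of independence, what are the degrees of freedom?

degrees of freedom = 1

df = (r−1)(c−1) = (2−1)·(2−1) = 1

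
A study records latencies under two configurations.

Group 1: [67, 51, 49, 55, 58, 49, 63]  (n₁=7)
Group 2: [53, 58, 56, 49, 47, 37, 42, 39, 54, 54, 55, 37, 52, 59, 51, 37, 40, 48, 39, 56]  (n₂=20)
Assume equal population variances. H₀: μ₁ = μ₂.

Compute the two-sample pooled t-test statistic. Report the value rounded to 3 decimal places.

test statistic = 2.352

x̄₁=56.000, s₁=7.047, n₁=7
x̄₂=48.150, s₂=7.768, n₂=20
s_p² = [6·7.047² + 19·7.768²]/25 = 57.7820
SE = √(s_p²·(1/7+1/20)) = 3.3382
t = (56.000−48.150)/3.3382 = 2.3516
df = 25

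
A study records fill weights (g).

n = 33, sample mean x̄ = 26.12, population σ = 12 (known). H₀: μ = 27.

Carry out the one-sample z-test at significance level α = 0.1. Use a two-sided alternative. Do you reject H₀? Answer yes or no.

reject H₀: no

SE = σ/√n = 12/√33 = 2.0889
z = (x̄−μ₀)/SE = (26.12−27)/2.0889 = -0.4213
p-value (two-sided) = 0.67356
At α=0.1: p ≥ α → fail to reject H₀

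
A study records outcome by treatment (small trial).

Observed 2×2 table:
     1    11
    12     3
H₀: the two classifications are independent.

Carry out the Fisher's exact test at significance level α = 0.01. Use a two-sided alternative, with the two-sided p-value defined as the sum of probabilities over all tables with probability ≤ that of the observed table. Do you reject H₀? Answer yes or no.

reject H₀: yes

Margins: r₁=12, r₂=15, c₁=13, c₂=14, n=27
p_obs = C(12,1)·C(15,12)/C(27,13); sum pmf over tables with pmf ≤ p_obs
p-value (two-sided) = 0.00034
At α=0.01: p < α → reject H₀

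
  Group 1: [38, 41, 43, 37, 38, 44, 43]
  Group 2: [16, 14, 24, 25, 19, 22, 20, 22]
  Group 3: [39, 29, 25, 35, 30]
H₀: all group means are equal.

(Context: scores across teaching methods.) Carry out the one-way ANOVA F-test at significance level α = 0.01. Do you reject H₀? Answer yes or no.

Group means [40.57, 20.25, 31.60], grand mean 30.200
SSB = Σnᵢ(x̄ᵢ−x̄)² = 1554.786; SSW = ΣΣ(x−x̄ᵢ)² = 270.414
MSB = 1554.786/2 = 777.3929; MSW = 270.414/17 = 15.9067
F = MSB/MSW = 48.8720
df = (2, 17)
p-value (upper-tail) = 0.00000
At α=0.01: p < α → reject H₀

reject H₀: yes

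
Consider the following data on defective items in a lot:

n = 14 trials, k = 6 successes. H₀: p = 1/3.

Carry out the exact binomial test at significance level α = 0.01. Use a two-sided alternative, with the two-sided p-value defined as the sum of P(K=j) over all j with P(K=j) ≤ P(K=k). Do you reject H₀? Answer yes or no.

Exact binomial: n=14, k=6, p₀=1/3=0.3333
P(X=j) = C(n,j)·p₀^j·(1−p₀)^(n−j); p = Σ P(X=j) over j with P(X=j) ≤ P(X=6)
p-value (two-sided) = 0.57139
At α=0.01: p ≥ α → fail to reject H₀

reject H₀: no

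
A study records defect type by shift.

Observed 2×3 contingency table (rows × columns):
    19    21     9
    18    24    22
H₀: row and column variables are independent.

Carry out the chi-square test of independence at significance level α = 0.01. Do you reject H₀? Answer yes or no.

reject H₀: no

Row totals [49, 64], col totals [37, 45, 31], n=113
χ² = (19−16.04)²/16.04 + (21−19.51)²/19.51 + (9−13.44)²/13.44 + (18−20.96)²/20.96 + (24−25.49)²/25.49 + (22−17.56)²/17.56 = 3.7536
df = 2
p-value (upper-tail) = 0.15308
At α=0.01: p ≥ α → fail to reject H₀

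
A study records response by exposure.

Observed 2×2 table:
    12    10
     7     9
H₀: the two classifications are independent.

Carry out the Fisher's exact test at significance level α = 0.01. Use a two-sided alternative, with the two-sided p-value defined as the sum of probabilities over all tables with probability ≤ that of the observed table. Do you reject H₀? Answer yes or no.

Margins: r₁=22, r₂=16, c₁=19, c₂=19, n=38
p_obs = C(22,12)·C(16,7)/C(38,19); sum pmf over tables with pmf ≤ p_obs
p-value (two-sided) = 0.74314
At α=0.01: p ≥ α → fail to reject H₀

reject H₀: no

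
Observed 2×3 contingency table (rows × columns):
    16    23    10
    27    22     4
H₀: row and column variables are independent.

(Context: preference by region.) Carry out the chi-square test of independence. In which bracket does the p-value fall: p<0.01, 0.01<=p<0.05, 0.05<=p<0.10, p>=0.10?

Row totals [49, 53], col totals [43, 45, 14], n=102
χ² = (16−20.66)²/20.66 + (23−21.62)²/21.62 + (10−6.73)²/6.73 + (27−22.34)²/22.34 + (22−23.38)²/23.38 + (4−7.27)²/7.27 = 5.2588
df = 2
p-value (upper-tail) = 0.07212
→ bracket: 0.05<=p<0.10

p-value bracket: 0.05<=p<0.10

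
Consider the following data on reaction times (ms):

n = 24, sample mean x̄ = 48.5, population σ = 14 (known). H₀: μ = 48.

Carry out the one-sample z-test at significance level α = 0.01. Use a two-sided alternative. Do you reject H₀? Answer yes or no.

reject H₀: no

SE = σ/√n = 14/√24 = 2.8577
z = (x̄−μ₀)/SE = (48.5−48)/2.8577 = 0.1750
p-value (two-sided) = 0.86111
At α=0.01: p ≥ α → fail to reject H₀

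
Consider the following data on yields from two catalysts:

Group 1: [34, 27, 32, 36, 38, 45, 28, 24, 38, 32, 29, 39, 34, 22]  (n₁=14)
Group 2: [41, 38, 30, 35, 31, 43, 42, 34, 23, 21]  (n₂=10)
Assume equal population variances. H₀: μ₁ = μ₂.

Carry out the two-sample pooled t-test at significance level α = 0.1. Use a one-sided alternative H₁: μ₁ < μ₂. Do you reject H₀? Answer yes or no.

x̄₁=32.714, s₁=6.330, n₁=14
x̄₂=33.800, s₂=7.642, n₂=10
s_p² = [13·6.330² + 9·7.642²]/22 = 47.5662
SE = √(s_p²·(1/14+1/10)) = 2.8556
t = (32.714−33.800)/2.8556 = -0.3802
df = 22
p-value (one-sided, H₁ less) = 0.35372
At α=0.1: p ≥ α → fail to reject H₀

reject H₀: no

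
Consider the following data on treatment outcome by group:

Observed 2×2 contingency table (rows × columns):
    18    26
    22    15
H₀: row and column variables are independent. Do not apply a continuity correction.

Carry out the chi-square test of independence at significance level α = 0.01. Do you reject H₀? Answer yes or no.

reject H₀: no

Row totals [44, 37], col totals [40, 41], n=81
χ² = (18−21.73)²/21.73 + (26−22.27)²/22.27 + (22−18.27)²/18.27 + (15−18.73)²/18.73 = 2.7669
df = 1
p-value (upper-tail) = 0.09623
At α=0.01: p ≥ α → fail to reject H₀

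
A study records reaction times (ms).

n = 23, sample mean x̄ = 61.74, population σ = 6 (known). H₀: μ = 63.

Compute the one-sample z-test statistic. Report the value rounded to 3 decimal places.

test statistic = -1.007

SE = σ/√n = 6/√23 = 1.2511
z = (x̄−μ₀)/SE = (61.74−63)/1.2511 = -1.0071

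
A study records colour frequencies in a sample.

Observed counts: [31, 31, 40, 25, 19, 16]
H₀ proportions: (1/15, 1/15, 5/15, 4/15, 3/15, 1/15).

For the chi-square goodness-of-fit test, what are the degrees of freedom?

df = k − 1 = 6 − 1 = 5

degrees of freedom = 5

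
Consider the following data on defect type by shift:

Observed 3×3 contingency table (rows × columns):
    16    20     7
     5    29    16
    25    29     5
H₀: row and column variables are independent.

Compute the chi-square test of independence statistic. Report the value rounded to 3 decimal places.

Row totals [43, 50, 59], col totals [46, 78, 28], n=152
χ² = (16−13.01)²/13.01 + (20−22.07)²/22.07 + (7−7.92)²/7.92 + (5−15.13)²/15.13 + (29−25.66)²/25.66 + (16−9.21)²/9.21 + (25−17.86)²/17.86 + (29−30.28)²/30.28 + (5−10.87)²/10.87 = 19.2914
df = 4

test statistic = 19.291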